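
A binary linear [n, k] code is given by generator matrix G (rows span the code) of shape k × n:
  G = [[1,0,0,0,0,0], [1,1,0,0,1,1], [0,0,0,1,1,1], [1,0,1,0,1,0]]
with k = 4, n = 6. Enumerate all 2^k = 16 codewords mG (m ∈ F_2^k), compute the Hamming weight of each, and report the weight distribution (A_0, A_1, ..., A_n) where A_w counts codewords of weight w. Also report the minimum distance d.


Weight distribution: A_0 = 1, A_1 = 1, A_2 = 2, A_3 = 6, A_4 = 5, A_5 = 1. Minimum distance d = 1.

Enumerate all 2^4 = 16 messages m ∈ F_2^4.
For each, compute codeword c = mG in F_2^6, then tally its weight.
  m = 0000 → c = 000000, weight = 0.
  m = 1000 → c = 100000, weight = 1.
  m = 0100 → c = 110011, weight = 4.
  m = 1100 → c = 010011, weight = 3.
  m = 0010 → c = 000111, weight = 3.
  m = 1010 → c = 100111, weight = 4.
  m = 0110 → c = 110100, weight = 3.
  m = 1110 → c = 010100, weight = 2.
  m = 0001 → c = 101010, weight = 3.
  m = 1001 → c = 001010, weight = 2.
  m = 0101 → c = 011001, weight = 3.
  m = 1101 → c = 111001, weight = 4.
  m = 0011 → c = 101101, weight = 4.
  m = 1011 → c = 001101, weight = 3.
  m = 0111 → c = 011110, weight = 4.
  m = 1111 → c = 111110, weight = 5.
Tally weights:
  weight 0: 1 codewords.
  weight 1: 1 codewords.
  weight 2: 2 codewords.
  weight 3: 6 codewords.
  weight 4: 5 codewords.
  weight 5: 1 codewords.
Minimum distance d = smallest w > 0 with A_w > 0 = 1.
Sanity: Σ A_w = 16 = 2^4 = 16 ✓.


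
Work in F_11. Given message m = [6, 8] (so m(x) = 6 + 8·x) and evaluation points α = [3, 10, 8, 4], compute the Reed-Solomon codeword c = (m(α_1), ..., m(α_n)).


c = [8, 9, 4, 5]

Message polynomial: m(x) = 6 + 8·x (mod 11).
For each evaluation point α_i, compute m(α_i) mod 11:
  α_1 = 3: Horner steps 8 → 8, so m(3) = 8.
  α_2 = 10: Horner steps 8 → 9, so m(10) = 9.
  α_3 = 8: Horner steps 8 → 4, so m(8) = 4.
  α_4 = 4: Horner steps 8 → 5, so m(4) = 5.
Codeword c = [8, 9, 4, 5] ∈ F_11^4.


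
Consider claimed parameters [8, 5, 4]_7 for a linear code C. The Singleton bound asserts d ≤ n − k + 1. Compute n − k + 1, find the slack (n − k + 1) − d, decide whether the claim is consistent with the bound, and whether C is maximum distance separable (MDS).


Singleton RHS = n − k + 1 = 4, slack = 0, bound satisfied, MDS.

Singleton bound: d ≤ n − k + 1.
Here n = 8, k = 5, so n − k + 1 = 4.
Given d = 4, check d ≤ 4: YES.
Slack = (n − k + 1) − d = 0.
The code is MDS (slack = 0).
Description: the claimed parameters are [8, 5, 4]_7; such a code would be MDS (meets Singleton bound).


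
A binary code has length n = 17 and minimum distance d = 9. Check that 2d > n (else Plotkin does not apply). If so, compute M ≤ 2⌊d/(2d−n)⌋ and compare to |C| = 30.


Plotkin bound M ≤ 18; given |C| = 30 > bound (violated).

Check applicability: 2d = 18, n = 17.
2d − n = 1 > 0, so Plotkin applies.
Compute d/(2d−n) = 9/1 ≈ 9.0000.
⌊d/(2d−n)⌋ = 9.
Plotkin bound: M ≤ 2·9 = 18.
Given |C| = 30, check: VIOLATED.
This |C| is above the Plotkin bound, so no binary code with n = 17, d = 9 and 30 codewords exists.


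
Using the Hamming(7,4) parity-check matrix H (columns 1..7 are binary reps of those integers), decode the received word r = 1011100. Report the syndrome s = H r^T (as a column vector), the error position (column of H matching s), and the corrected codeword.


s = (0, 1, 1)^T, error position = 3, corrected codeword c = 1001100

Compute s = H r^T mod 2 one row at a time:
  s_1 = 1 + 1 + 0 + 0 = 2 ≡ 0 (mod 2).
  s_2 = 0 + 1 + 0 + 0 = 1 ≡ 1 (mod 2).
  s_3 = 1 + 1 + 1 + 0 = 3 ≡ 1 (mod 2).
s = (0, 1, 1)^T — this equals column 3 of H (binary 011), so error is at position 3.
Correct: flip bit 3 of r = 1011100 to get c = 1001100.


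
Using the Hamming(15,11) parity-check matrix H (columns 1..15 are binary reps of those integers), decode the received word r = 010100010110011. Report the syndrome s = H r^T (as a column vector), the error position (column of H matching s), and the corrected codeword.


s = (1, 1, 1, 0)^T, error position = 14, corrected codeword c = 010100010110001

Compute s = H r^T mod 2 one row at a time:
  s_1 = 1 + 0 + 1 + 1 + 0 + 0 + 1 + 1 = 5 ≡ 1 (mod 2).
  s_2 = 1 + 0 + 0 + 0 + 0 + 0 + 1 + 1 = 3 ≡ 1 (mod 2).
  s_3 = 1 + 0 + 0 + 0 + 1 + 1 + 1 + 1 = 5 ≡ 1 (mod 2).
  s_4 = 0 + 0 + 0 + 0 + 0 + 1 + 0 + 1 = 2 ≡ 0 (mod 2).
s = (1, 1, 1, 0)^T — this equals column 14 of H (binary 1110), so error is at position 14.
Correct: flip bit 14 of r = 010100010110011 to get c = 010100010110001.


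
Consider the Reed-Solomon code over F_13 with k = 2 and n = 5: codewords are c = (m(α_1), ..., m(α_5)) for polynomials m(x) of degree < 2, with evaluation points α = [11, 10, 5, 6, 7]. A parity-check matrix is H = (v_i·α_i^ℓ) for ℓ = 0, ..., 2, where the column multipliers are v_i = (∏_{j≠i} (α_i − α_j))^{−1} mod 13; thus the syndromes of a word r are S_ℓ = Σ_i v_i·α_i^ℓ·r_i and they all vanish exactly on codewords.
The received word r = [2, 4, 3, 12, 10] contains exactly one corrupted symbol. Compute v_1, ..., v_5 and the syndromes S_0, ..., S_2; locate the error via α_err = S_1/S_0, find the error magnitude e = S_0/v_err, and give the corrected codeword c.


S = (10, 11, 3), error at position 3, error magnitude e = 2, c = [2, 4, 1, 12, 10].

Step 1: column multipliers v_i = (∏_{j≠i}(α_i − α_j))^{−1} mod 13.
  i = 1 (α = 11): (11−10)(11−5)(11−6)(11−7) = 1·6·5·4 = 120 ≡ 3, so v_1 = 3^{−1} = 9 (mod 13).
  i = 2 (α = 10): (10−11)(10−5)(10−6)(10−7) = (−1)·5·4·3 = −60 ≡ 5, so v_2 = 5^{−1} = 8 (mod 13).
  i = 3 (α = 5): (5−11)(5−10)(5−6)(5−7) = (−6)·(−5)·(−1)·(−2) = 60 ≡ 8, so v_3 = 8^{−1} = 5 (mod 13).
  i = 4 (α = 6): (6−11)(6−10)(6−5)(6−7) = (−5)·(−4)·1·(−1) = −20 ≡ 6, so v_4 = 6^{−1} = 11 (mod 13).
  i = 5 (α = 7): (7−11)(7−10)(7−5)(7−6) = (−4)·(−3)·2·1 = 24 ≡ 11, so v_5 = 11^{−1} = 6 (mod 13).
  v = [9, 8, 5, 11, 6].
Step 2: syndromes of r = [2, 4, 3, 12, 10] (all sums mod 13).
  S_0 = Σ v_i r_i = 9·2 + 8·4 + 5·3 + 11·12 + 6·10 = 257 ≡ 10.
  S_1 = Σ v_i α_i r_i = 9·11·2 + 8·10·4 + 5·5·3 + 11·6·12 + 6·7·10 = 1805 ≡ 11.
  α_i^2 mod 13 = [4, 9, 12, 10, 10].
  S_2 = Σ v_i α_i^2 r_i = 9·4·2 + 8·9·4 + 5·12·3 + 11·10·12 + 6·10·10 = 2460 ≡ 3.
  S = (10, 11, 3) ≠ 0, so r is not a codeword (an error is present).
Step 3: locate the error. For a single error e at position i, S_ℓ = v_i·e·α_i^ℓ, so α_err = S_1/S_0.
  S_0^{−1} = 10^{−1} = 4 (mod 13), so α_err = 11·4 = 44 ≡ 5 = α_3. Error position i = 3.
  Consistency check: S_2/S_1 = 3·6 = 18 ≡ 5 = α_err ✓ (single-error assumption holds).
Step 4: error magnitude e = S_0/v_3 = S_0·∏_{j≠3}(α_3 − α_j) = 10·8 = 80 ≡ 2 (mod 13).
Step 5: correct position 3: c_3 = r_3 − e = 3 − 2 ≡ 1 (mod 13). Hence c = [2, 4, 1, 12, 10].
  Check: interpolating c through the α_i gives m(x) = 11 + 11·x (degree < 2) with m(α_i) = c_i for every i, so c is indeed a codeword.


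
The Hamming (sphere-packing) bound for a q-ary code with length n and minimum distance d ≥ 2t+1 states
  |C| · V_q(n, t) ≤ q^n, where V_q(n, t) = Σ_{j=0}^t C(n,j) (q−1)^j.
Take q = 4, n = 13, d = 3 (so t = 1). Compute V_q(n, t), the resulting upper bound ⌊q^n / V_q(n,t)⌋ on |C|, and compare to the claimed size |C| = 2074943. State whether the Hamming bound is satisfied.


V_q(n, t) = 40, q^n = 67108864, Hamming bound = 1677721, |C| = 2074943 > bound (violated).

Step 1: Compute V_q(n, t) = Σ_{j=0}^1 C(n, j) (q−1)^j.
  j = 0: C(13,0)·(3)^0 = 1·1 = 1.
  j = 1: C(13,1)·(3)^1 = 13·3 = 39.
  V_q(n, t) = 1 + 39 = 40.
Step 2: q^n = 4^13 = 67108864.
Step 3: Hamming bound ⌊q^n / V_q(n,t)⌋ = ⌊67108864/40⌋ = 1677721.
Step 4: Compare |C| = 2074943 to 1677721: violated.
The claimed |C| lies above the Hamming bound, so no 4-ary code of length 13 with d ≥ 3 can have 2074943 codewords.


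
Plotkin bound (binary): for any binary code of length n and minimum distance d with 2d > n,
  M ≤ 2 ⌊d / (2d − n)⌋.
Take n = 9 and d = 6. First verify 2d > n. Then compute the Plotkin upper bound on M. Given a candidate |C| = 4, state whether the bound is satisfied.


Plotkin bound M ≤ 4; given |C| = 4 ≤ bound (satisfied).

Check applicability: 2d = 12, n = 9.
2d − n = 3 > 0, so Plotkin applies.
Compute d/(2d−n) = 6/3 ≈ 2.0000.
⌊d/(2d−n)⌋ = 2.
Plotkin bound: M ≤ 2·2 = 4.
Given |C| = 4, check: satisfied.
This |C| is at the Plotkin bound.


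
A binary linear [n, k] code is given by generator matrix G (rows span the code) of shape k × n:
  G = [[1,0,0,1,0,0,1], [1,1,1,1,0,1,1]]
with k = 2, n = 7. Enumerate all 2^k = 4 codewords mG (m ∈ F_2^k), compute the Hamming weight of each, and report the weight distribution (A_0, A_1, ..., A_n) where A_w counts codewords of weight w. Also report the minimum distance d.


Weight distribution: A_0 = 1, A_3 = 2, A_6 = 1. Minimum distance d = 3.

Enumerate all 2^2 = 4 messages m ∈ F_2^2.
For each, compute codeword c = mG in F_2^7, then tally its weight.
  m = 00 → c = 0000000, weight = 0.
  m = 10 → c = 1001001, weight = 3.
  m = 01 → c = 1111011, weight = 6.
  m = 11 → c = 0110010, weight = 3.
Tally weights:
  weight 0: 1 codewords.
  weight 3: 2 codewords.
  weight 6: 1 codewords.
Minimum distance d = smallest w > 0 with A_w > 0 = 3.
Sanity: Σ A_w = 4 = 2^2 = 4 ✓.


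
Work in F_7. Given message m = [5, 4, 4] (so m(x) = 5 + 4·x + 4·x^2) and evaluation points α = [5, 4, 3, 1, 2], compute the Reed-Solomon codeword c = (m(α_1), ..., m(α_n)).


c = [6, 1, 4, 6, 1]

Message polynomial: m(x) = 5 + 4·x + 4·x^2 (mod 7).
For each evaluation point α_i, compute m(α_i) mod 7:
  α_1 = 5: Horner steps 4 → 3 → 6, so m(5) = 6.
  α_2 = 4: Horner steps 4 → 6 → 1, so m(4) = 1.
  α_3 = 3: Horner steps 4 → 2 → 4, so m(3) = 4.
  α_4 = 1: Horner steps 4 → 1 → 6, so m(1) = 6.
  α_5 = 2: Horner steps 4 → 5 → 1, so m(2) = 1.
Codeword c = [6, 1, 4, 6, 1] ∈ F_7^5.


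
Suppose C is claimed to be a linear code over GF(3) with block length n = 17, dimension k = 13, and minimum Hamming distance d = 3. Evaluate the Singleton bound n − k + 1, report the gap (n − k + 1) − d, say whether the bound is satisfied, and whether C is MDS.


Singleton RHS = n − k + 1 = 5, slack = 2, bound satisfied, not MDS.

Singleton bound: d ≤ n − k + 1.
Here n = 17, k = 13, so n − k + 1 = 5.
Given d = 3, check d ≤ 5: YES.
Slack = (n − k + 1) − d = 2.
The code is NOT MDS (slack = 2 > 0).
Description: the claimed parameters are [17, 13, 3]_3; such a code would be non-MDS.


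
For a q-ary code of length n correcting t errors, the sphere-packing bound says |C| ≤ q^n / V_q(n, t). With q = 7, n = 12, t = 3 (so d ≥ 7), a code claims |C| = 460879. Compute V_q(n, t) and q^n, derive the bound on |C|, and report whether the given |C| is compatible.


V_q(n, t) = 49969, q^n = 13841287201, Hamming bound = 276997, |C| = 460879 > bound (violated).

Step 1: Compute V_q(n, t) = Σ_{j=0}^3 C(n, j) (q−1)^j.
  j = 0: C(12,0)·(6)^0 = 1·1 = 1.
  j = 1: C(12,1)·(6)^1 = 12·6 = 72.
  j = 2: C(12,2)·(6)^2 = 66·36 = 2376.
  j = 3: C(12,3)·(6)^3 = 220·216 = 47520.
  V_q(n, t) = 1 + 72 + 2376 + 47520 = 49969.
Step 2: q^n = 7^12 = 13841287201.
Step 3: Hamming bound ⌊q^n / V_q(n,t)⌋ = ⌊13841287201/49969⌋ = 276997.
Step 4: Compare |C| = 460879 to 276997: violated.
The claimed |C| lies above the Hamming bound, so no 7-ary code of length 12 with d ≥ 7 can have 460879 codewords.


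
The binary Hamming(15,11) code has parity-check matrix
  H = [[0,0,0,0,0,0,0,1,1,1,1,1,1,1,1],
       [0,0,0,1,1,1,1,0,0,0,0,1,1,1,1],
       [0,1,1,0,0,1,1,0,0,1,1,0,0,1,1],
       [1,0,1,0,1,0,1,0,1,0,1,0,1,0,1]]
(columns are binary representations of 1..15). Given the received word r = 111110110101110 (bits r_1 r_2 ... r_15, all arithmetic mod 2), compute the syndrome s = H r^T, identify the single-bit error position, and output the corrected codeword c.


s = (1, 0, 1, 1)^T, error position = 11, corrected codeword c = 111110110111110

Compute s = H r^T mod 2 one row at a time:
  s_1 = 1 + 0 + 1 + 0 + 1 + 1 + 1 + 0 = 5 ≡ 1 (mod 2).
  s_2 = 1 + 1 + 0 + 1 + 1 + 1 + 1 + 0 = 6 ≡ 0 (mod 2).
  s_3 = 1 + 1 + 0 + 1 + 1 + 0 + 1 + 0 = 5 ≡ 1 (mod 2).
  s_4 = 1 + 1 + 1 + 1 + 0 + 0 + 1 + 0 = 5 ≡ 1 (mod 2).
s = (1, 0, 1, 1)^T — this equals column 11 of H (binary 1011), so error is at position 11.
Correct: flip bit 11 of r = 111110110101110 to get c = 111110110111110.


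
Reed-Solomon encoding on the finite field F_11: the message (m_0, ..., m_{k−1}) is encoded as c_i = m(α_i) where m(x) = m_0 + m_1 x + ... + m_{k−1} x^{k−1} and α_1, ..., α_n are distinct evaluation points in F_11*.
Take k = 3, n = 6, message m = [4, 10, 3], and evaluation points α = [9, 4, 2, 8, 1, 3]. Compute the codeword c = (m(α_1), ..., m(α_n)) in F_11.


c = [7, 4, 3, 1, 6, 6]

Message polynomial: m(x) = 4 + 10·x + 3·x^2 (mod 11).
For each evaluation point α_i, compute m(α_i) mod 11:
  α_1 = 9: Horner steps 3 → 4 → 7, so m(9) = 7.
  α_2 = 4: Horner steps 3 → 0 → 4, so m(4) = 4.
  α_3 = 2: Horner steps 3 → 5 → 3, so m(2) = 3.
  α_4 = 8: Horner steps 3 → 1 → 1, so m(8) = 1.
  α_5 = 1: Horner steps 3 → 2 → 6, so m(1) = 6.
  α_6 = 3: Horner steps 3 → 8 → 6, so m(3) = 6.
Codeword c = [7, 4, 3, 1, 6, 6] ∈ F_11^6.


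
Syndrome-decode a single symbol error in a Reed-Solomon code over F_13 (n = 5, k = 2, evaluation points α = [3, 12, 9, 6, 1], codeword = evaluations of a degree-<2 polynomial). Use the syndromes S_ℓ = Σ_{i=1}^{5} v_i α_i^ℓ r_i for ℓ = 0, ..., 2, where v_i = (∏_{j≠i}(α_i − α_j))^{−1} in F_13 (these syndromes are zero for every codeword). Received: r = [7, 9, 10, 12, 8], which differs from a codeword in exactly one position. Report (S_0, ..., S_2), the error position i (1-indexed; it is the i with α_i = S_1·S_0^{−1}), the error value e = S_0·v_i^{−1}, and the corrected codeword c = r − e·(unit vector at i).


S = (11, 8, 7), error at position 3, error magnitude e = 6, c = [7, 9, 4, 12, 8].

Step 1: column multipliers v_i = (∏_{j≠i}(α_i − α_j))^{−1} mod 13.
  i = 1 (α = 3): (3−12)(3−9)(3−6)(3−1) = (−9)·(−6)·(−3)·2 = −324 ≡ 1, so v_1 = 1^{−1} = 1 (mod 13).
  i = 2 (α = 12): (12−3)(12−9)(12−6)(12−1) = 9·3·6·11 = 1782 ≡ 1, so v_2 = 1^{−1} = 1 (mod 13).
  i = 3 (α = 9): (9−3)(9−12)(9−6)(9−1) = 6·(−3)·3·8 = −432 ≡ 10, so v_3 = 10^{−1} = 4 (mod 13).
  i = 4 (α = 6): (6−3)(6−12)(6−9)(6−1) = 3·(−6)·(−3)·5 = 270 ≡ 10, so v_4 = 10^{−1} = 4 (mod 13).
  i = 5 (α = 1): (1−3)(1−12)(1−9)(1−6) = (−2)·(−11)·(−8)·(−5) = 880 ≡ 9, so v_5 = 9^{−1} = 3 (mod 13).
  v = [1, 1, 4, 4, 3].
Step 2: syndromes of r = [7, 9, 10, 12, 8] (all sums mod 13).
  S_0 = Σ v_i r_i = 1·7 + 1·9 + 4·10 + 4·12 + 3·8 = 128 ≡ 11.
  S_1 = Σ v_i α_i r_i = 1·3·7 + 1·12·9 + 4·9·10 + 4·6·12 + 3·1·8 = 801 ≡ 8.
  α_i^2 mod 13 = [9, 1, 3, 10, 1].
  S_2 = Σ v_i α_i^2 r_i = 1·9·7 + 1·1·9 + 4·3·10 + 4·10·12 + 3·1·8 = 696 ≡ 7.
  S = (11, 8, 7) ≠ 0, so r is not a codeword (an error is present).
Step 3: locate the error. For a single error e at position i, S_ℓ = v_i·e·α_i^ℓ, so α_err = S_1/S_0.
  S_0^{−1} = 11^{−1} = 6 (mod 13), so α_err = 8·6 = 48 ≡ 9 = α_3. Error position i = 3.
  Consistency check: S_2/S_1 = 7·5 = 35 ≡ 9 = α_err ✓ (single-error assumption holds).
Step 4: error magnitude e = S_0/v_3 = S_0·∏_{j≠3}(α_3 − α_j) = 11·10 = 110 ≡ 6 (mod 13).
Step 5: correct position 3: c_3 = r_3 − e = 10 − 6 ≡ 4 (mod 13). Hence c = [7, 9, 4, 12, 8].
  Check: interpolating c through the α_i gives m(x) = 2 + 6·x (degree < 2) with m(α_i) = c_i for every i, so c is indeed a codeword.


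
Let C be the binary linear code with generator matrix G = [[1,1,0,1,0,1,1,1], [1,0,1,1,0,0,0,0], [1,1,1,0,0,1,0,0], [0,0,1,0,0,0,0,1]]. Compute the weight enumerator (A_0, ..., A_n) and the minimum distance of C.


Weight distribution: A_0 = 1, A_2 = 2, A_3 = 6, A_4 = 3, A_5 = 2, A_6 = 2. Minimum distance d = 2.

Enumerate all 2^4 = 16 messages m ∈ F_2^4.
For each, compute codeword c = mG in F_2^8, then tally its weight.
  m = 0000 → c = 00000000, weight = 0.
  m = 1000 → c = 11010111, weight = 6.
  m = 0100 → c = 10110000, weight = 3.
  m = 1100 → c = 01100111, weight = 5.
  m = 0010 → c = 11100100, weight = 4.
  m = 1010 → c = 00110011, weight = 4.
  m = 0110 → c = 01010100, weight = 3.
  m = 1110 → c = 10000011, weight = 3.
  m = 0001 → c = 00100001, weight = 2.
  m = 1001 → c = 11110110, weight = 6.
  m = 0101 → c = 10010001, weight = 3.
  m = 1101 → c = 01000110, weight = 3.
  m = 0011 → c = 11000101, weight = 4.
  m = 1011 → c = 00010010, weight = 2.
  m = 0111 → c = 01110101, weight = 5.
  m = 1111 → c = 10100010, weight = 3.
Tally weights:
  weight 0: 1 codewords.
  weight 2: 2 codewords.
  weight 3: 6 codewords.
  weight 4: 3 codewords.
  weight 5: 2 codewords.
  weight 6: 2 codewords.
Minimum distance d = smallest w > 0 with A_w > 0 = 2.
Sanity: Σ A_w = 16 = 2^4 = 16 ✓.


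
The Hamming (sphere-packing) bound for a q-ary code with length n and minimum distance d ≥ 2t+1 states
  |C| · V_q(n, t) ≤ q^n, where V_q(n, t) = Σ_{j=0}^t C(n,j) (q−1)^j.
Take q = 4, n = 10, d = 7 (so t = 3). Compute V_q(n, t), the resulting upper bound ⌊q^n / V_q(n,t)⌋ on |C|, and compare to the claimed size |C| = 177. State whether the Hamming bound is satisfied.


V_q(n, t) = 3676, q^n = 1048576, Hamming bound = 285, |C| = 177 ≤ bound (satisfied).

Step 1: Compute V_q(n, t) = Σ_{j=0}^3 C(n, j) (q−1)^j.
  j = 0: C(10,0)·(3)^0 = 1·1 = 1.
  j = 1: C(10,1)·(3)^1 = 10·3 = 30.
  j = 2: C(10,2)·(3)^2 = 45·9 = 405.
  j = 3: C(10,3)·(3)^3 = 120·27 = 3240.
  V_q(n, t) = 1 + 30 + 405 + 3240 = 3676.
Step 2: q^n = 4^10 = 1048576.
Step 3: Hamming bound ⌊q^n / V_q(n,t)⌋ = ⌊1048576/3676⌋ = 285.
Step 4: Compare |C| = 177 to 285: satisfied.
The claimed |C| lies below the Hamming bound.


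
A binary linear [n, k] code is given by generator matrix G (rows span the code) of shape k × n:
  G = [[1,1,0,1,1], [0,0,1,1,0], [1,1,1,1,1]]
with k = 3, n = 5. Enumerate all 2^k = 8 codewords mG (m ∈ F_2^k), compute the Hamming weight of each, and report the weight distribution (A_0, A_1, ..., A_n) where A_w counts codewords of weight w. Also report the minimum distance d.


Weight distribution: A_0 = 1, A_1 = 2, A_2 = 1, A_3 = 1, A_4 = 2, A_5 = 1. Minimum distance d = 1.

Enumerate all 2^3 = 8 messages m ∈ F_2^3.
For each, compute codeword c = mG in F_2^5, then tally its weight.
  m = 000 → c = 00000, weight = 0.
  m = 100 → c = 11011, weight = 4.
  m = 010 → c = 00110, weight = 2.
  m = 110 → c = 11101, weight = 4.
  m = 001 → c = 11111, weight = 5.
  m = 101 → c = 00100, weight = 1.
  m = 011 → c = 11001, weight = 3.
  m = 111 → c = 00010, weight = 1.
Tally weights:
  weight 0: 1 codewords.
  weight 1: 2 codewords.
  weight 2: 1 codewords.
  weight 3: 1 codewords.
  weight 4: 2 codewords.
  weight 5: 1 codewords.
Minimum distance d = smallest w > 0 with A_w > 0 = 1.
Sanity: Σ A_w = 8 = 2^3 = 8 ✓.


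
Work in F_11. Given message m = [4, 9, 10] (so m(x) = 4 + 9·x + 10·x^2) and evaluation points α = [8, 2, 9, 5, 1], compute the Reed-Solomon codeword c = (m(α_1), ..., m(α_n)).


c = [1, 7, 4, 2, 1]

Message polynomial: m(x) = 4 + 9·x + 10·x^2 (mod 11).
For each evaluation point α_i, compute m(α_i) mod 11:
  α_1 = 8: Horner steps 10 → 1 → 1, so m(8) = 1.
  α_2 = 2: Horner steps 10 → 7 → 7, so m(2) = 7.
  α_3 = 9: Horner steps 10 → 0 → 4, so m(9) = 4.
  α_4 = 5: Horner steps 10 → 4 → 2, so m(5) = 2.
  α_5 = 1: Horner steps 10 → 8 → 1, so m(1) = 1.
Codeword c = [1, 7, 4, 2, 1] ∈ F_11^5.


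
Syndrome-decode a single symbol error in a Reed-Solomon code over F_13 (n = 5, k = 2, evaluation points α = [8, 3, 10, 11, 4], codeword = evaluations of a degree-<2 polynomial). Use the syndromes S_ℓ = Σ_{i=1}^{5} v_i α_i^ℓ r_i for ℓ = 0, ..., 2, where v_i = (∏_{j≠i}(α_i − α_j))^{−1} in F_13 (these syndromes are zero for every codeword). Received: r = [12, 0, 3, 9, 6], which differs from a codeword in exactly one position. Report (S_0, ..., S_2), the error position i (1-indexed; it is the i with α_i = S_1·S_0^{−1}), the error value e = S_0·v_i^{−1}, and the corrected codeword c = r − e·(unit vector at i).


S = (7, 4, 6), error at position 1, error magnitude e = 8, c = [4, 0, 3, 9, 6].

Step 1: column multipliers v_i = (∏_{j≠i}(α_i − α_j))^{−1} mod 13.
  i = 1 (α = 8): (8−3)(8−10)(8−11)(8−4) = 5·(−2)·(−3)·4 = 120 ≡ 3, so v_1 = 3^{−1} = 9 (mod 13).
  i = 2 (α = 3): (3−8)(3−10)(3−11)(3−4) = (−5)·(−7)·(−8)·(−1) = 280 ≡ 7, so v_2 = 7^{−1} = 2 (mod 13).
  i = 3 (α = 10): (10−8)(10−3)(10−11)(10−4) = 2·7·(−1)·6 = −84 ≡ 7, so v_3 = 7^{−1} = 2 (mod 13).
  i = 4 (α = 11): (11−8)(11−3)(11−10)(11−4) = 3·8·1·7 = 168 ≡ 12, so v_4 = 12^{−1} = 12 (mod 13).
  i = 5 (α = 4): (4−8)(4−3)(4−10)(4−11) = (−4)·1·(−6)·(−7) = −168 ≡ 1, so v_5 = 1^{−1} = 1 (mod 13).
  v = [9, 2, 2, 12, 1].
Step 2: syndromes of r = [12, 0, 3, 9, 6] (all sums mod 13).
  S_0 = Σ v_i r_i = 9·12 + 2·0 + 2·3 + 12·9 + 1·6 = 228 ≡ 7.
  S_1 = Σ v_i α_i r_i = 9·8·12 + 2·3·0 + 2·10·3 + 12·11·9 + 1·4·6 = 2136 ≡ 4.
  α_i^2 mod 13 = [12, 9, 9, 4, 3].
  S_2 = Σ v_i α_i^2 r_i = 9·12·12 + 2·9·0 + 2·9·3 + 12·4·9 + 1·3·6 = 1800 ≡ 6.
  S = (7, 4, 6) ≠ 0, so r is not a codeword (an error is present).
Step 3: locate the error. For a single error e at position i, S_ℓ = v_i·e·α_i^ℓ, so α_err = S_1/S_0.
  S_0^{−1} = 7^{−1} = 2 (mod 13), so α_err = 4·2 = 8 ≡ 8 = α_1. Error position i = 1.
  Consistency check: S_2/S_1 = 6·10 = 60 ≡ 8 = α_err ✓ (single-error assumption holds).
Step 4: error magnitude e = S_0/v_1 = S_0·∏_{j≠1}(α_1 − α_j) = 7·3 = 21 ≡ 8 (mod 13).
Step 5: correct position 1: c_1 = r_1 − e = 12 − 8 ≡ 4 (mod 13). Hence c = [4, 0, 3, 9, 6].
  Check: interpolating c through the α_i gives m(x) = 8 + 6·x (degree < 2) with m(α_i) = c_i for every i, so c is indeed a codeword.


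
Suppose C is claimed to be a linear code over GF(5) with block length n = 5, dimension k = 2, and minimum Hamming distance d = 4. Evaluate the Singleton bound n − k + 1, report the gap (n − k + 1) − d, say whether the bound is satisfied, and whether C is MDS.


Singleton RHS = n − k + 1 = 4, slack = 0, bound satisfied, MDS.

Singleton bound: d ≤ n − k + 1.
Here n = 5, k = 2, so n − k + 1 = 4.
Given d = 4, check d ≤ 4: YES.
Slack = (n − k + 1) − d = 0.
The code is MDS (slack = 0).
Description: the claimed parameters are [5, 2, 4]_5; such a code would be MDS (meets Singleton bound).


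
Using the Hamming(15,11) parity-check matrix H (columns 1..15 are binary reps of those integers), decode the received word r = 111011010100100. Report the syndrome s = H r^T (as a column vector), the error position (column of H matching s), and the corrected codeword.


s = (1, 1, 0, 0)^T, error position = 12, corrected codeword c = 111011010101100

Compute s = H r^T mod 2 one row at a time:
  s_1 = 1 + 0 + 1 + 0 + 0 + 1 + 0 + 0 = 3 ≡ 1 (mod 2).
  s_2 = 0 + 1 + 1 + 0 + 0 + 1 + 0 + 0 = 3 ≡ 1 (mod 2).
  s_3 = 1 + 1 + 1 + 0 + 1 + 0 + 0 + 0 = 4 ≡ 0 (mod 2).
  s_4 = 1 + 1 + 1 + 0 + 0 + 0 + 1 + 0 = 4 ≡ 0 (mod 2).
s = (1, 1, 0, 0)^T — this equals column 12 of H (binary 1100), so error is at position 12.
Correct: flip bit 12 of r = 111011010100100 to get c = 111011010101100.


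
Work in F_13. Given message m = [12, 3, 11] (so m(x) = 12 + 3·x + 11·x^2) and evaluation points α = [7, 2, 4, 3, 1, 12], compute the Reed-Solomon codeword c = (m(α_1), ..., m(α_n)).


c = [0, 10, 5, 3, 0, 7]

Message polynomial: m(x) = 12 + 3·x + 11·x^2 (mod 13).
For each evaluation point α_i, compute m(α_i) mod 13:
  α_1 = 7: Horner steps 11 → 2 → 0, so m(7) = 0.
  α_2 = 2: Horner steps 11 → 12 → 10, so m(2) = 10.
  α_3 = 4: Horner steps 11 → 8 → 5, so m(4) = 5.
  α_4 = 3: Horner steps 11 → 10 → 3, so m(3) = 3.
  α_5 = 1: Horner steps 11 → 1 → 0, so m(1) = 0.
  α_6 = 12: Horner steps 11 → 5 → 7, so m(12) = 7.
Codeword c = [0, 10, 5, 3, 0, 7] ∈ F_13^6.


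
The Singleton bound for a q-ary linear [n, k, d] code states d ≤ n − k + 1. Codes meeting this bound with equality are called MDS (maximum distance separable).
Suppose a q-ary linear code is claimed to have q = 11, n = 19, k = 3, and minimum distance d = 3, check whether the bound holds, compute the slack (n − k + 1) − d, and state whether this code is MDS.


Singleton RHS = n − k + 1 = 17, slack = 14, bound satisfied, not MDS.

Singleton bound: d ≤ n − k + 1.
Here n = 19, k = 3, so n − k + 1 = 17.
Given d = 3, check d ≤ 17: YES.
Slack = (n − k + 1) − d = 14.
The code is NOT MDS (slack = 14 > 0).
Description: the claimed parameters are [19, 3, 3]_11; such a code would be non-MDS.


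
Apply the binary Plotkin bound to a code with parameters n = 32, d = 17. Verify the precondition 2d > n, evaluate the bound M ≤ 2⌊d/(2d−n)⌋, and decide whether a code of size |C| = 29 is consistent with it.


Plotkin bound M ≤ 16; given |C| = 29 > bound (violated).

Check applicability: 2d = 34, n = 32.
2d − n = 2 > 0, so Plotkin applies.
Compute d/(2d−n) = 17/2 ≈ 8.5000.
⌊d/(2d−n)⌋ = 8.
Plotkin bound: M ≤ 2·8 = 16.
Given |C| = 29, check: VIOLATED.
This |C| is above the Plotkin bound, so no binary code with n = 32, d = 17 and 29 codewords exists.


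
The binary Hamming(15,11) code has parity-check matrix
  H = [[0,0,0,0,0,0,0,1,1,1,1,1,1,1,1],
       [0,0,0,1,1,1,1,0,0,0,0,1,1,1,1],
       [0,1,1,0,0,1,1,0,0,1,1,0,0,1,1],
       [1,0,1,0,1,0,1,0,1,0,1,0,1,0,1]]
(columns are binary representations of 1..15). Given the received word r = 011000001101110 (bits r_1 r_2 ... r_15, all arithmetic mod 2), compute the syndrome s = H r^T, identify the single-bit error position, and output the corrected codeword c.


s = (1, 1, 0, 1)^T, error position = 13, corrected codeword c = 011000001101010

Compute s = H r^T mod 2 one row at a time:
  s_1 = 0 + 1 + 1 + 0 + 1 + 1 + 1 + 0 = 5 ≡ 1 (mod 2).
  s_2 = 0 + 0 + 0 + 0 + 1 + 1 + 1 + 0 = 3 ≡ 1 (mod 2).
  s_3 = 1 + 1 + 0 + 0 + 1 + 0 + 1 + 0 = 4 ≡ 0 (mod 2).
  s_4 = 0 + 1 + 0 + 0 + 1 + 0 + 1 + 0 = 3 ≡ 1 (mod 2).
s = (1, 1, 0, 1)^T — this equals column 13 of H (binary 1101), so error is at position 13.
Correct: flip bit 13 of r = 011000001101110 to get c = 011000001101010.


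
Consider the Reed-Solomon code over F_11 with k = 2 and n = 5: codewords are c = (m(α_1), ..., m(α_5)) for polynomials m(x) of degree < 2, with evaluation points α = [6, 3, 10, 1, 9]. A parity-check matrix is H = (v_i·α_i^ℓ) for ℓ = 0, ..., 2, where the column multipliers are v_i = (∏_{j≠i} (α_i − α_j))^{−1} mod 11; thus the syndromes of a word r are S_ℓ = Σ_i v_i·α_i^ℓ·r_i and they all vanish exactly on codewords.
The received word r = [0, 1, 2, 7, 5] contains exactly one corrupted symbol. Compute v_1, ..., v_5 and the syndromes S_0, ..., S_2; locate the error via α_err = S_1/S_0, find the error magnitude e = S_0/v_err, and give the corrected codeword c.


S = (2, 1, 6), error at position 1, error magnitude e = 8, c = [3, 1, 2, 7, 5].

Step 1: column multipliers v_i = (∏_{j≠i}(α_i − α_j))^{−1} mod 11.
  i = 1 (α = 6): (6−3)(6−10)(6−1)(6−9) = 3·(−4)·5·(−3) = 180 ≡ 4, so v_1 = 4^{−1} = 3 (mod 11).
  i = 2 (α = 3): (3−6)(3−10)(3−1)(3−9) = (−3)·(−7)·2·(−6) = −252 ≡ 1, so v_2 = 1^{−1} = 1 (mod 11).
  i = 3 (α = 10): (10−6)(10−3)(10−1)(10−9) = 4·7·9·1 = 252 ≡ 10, so v_3 = 10^{−1} = 10 (mod 11).
  i = 4 (α = 1): (1−6)(1−3)(1−10)(1−9) = (−5)·(−2)·(−9)·(−8) = 720 ≡ 5, so v_4 = 5^{−1} = 9 (mod 11).
  i = 5 (α = 9): (9−6)(9−3)(9−10)(9−1) = 3·6·(−1)·8 = −144 ≡ 10, so v_5 = 10^{−1} = 10 (mod 11).
  v = [3, 1, 10, 9, 10].
Step 2: syndromes of r = [0, 1, 2, 7, 5] (all sums mod 11).
  S_0 = Σ v_i r_i = 3·0 + 1·1 + 10·2 + 9·7 + 10·5 = 134 ≡ 2.
  S_1 = Σ v_i α_i r_i = 3·6·0 + 1·3·1 + 10·10·2 + 9·1·7 + 10·9·5 = 716 ≡ 1.
  α_i^2 mod 11 = [3, 9, 1, 1, 4].
  S_2 = Σ v_i α_i^2 r_i = 3·3·0 + 1·9·1 + 10·1·2 + 9·1·7 + 10·4·5 = 292 ≡ 6.
  S = (2, 1, 6) ≠ 0, so r is not a codeword (an error is present).
Step 3: locate the error. For a single error e at position i, S_ℓ = v_i·e·α_i^ℓ, so α_err = S_1/S_0.
  S_0^{−1} = 2^{−1} = 6 (mod 11), so α_err = 1·6 = 6 ≡ 6 = α_1. Error position i = 1.
  Consistency check: S_2/S_1 = 6·1 = 6 ≡ 6 = α_err ✓ (single-error assumption holds).
Step 4: error magnitude e = S_0/v_1 = S_0·∏_{j≠1}(α_1 − α_j) = 2·4 = 8 ≡ 8 (mod 11).
Step 5: correct position 1: c_1 = r_1 − e = 0 − 8 ≡ 3 (mod 11). Hence c = [3, 1, 2, 7, 5].
  Check: interpolating c through the α_i gives m(x) = 10 + 8·x (degree < 2) with m(α_i) = c_i for every i, so c is indeed a codeword.


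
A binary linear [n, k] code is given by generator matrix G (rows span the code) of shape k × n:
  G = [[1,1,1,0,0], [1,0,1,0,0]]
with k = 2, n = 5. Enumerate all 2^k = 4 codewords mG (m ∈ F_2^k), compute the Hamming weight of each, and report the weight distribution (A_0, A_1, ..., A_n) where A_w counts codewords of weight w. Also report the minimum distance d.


Weight distribution: A_0 = 1, A_1 = 1, A_2 = 1, A_3 = 1. Minimum distance d = 1.

Enumerate all 2^2 = 4 messages m ∈ F_2^2.
For each, compute codeword c = mG in F_2^5, then tally its weight.
  m = 00 → c = 00000, weight = 0.
  m = 10 → c = 11100, weight = 3.
  m = 01 → c = 10100, weight = 2.
  m = 11 → c = 01000, weight = 1.
Tally weights:
  weight 0: 1 codewords.
  weight 1: 1 codewords.
  weight 2: 1 codewords.
  weight 3: 1 codewords.
Minimum distance d = smallest w > 0 with A_w > 0 = 1.
Sanity: Σ A_w = 4 = 2^2 = 4 ✓.


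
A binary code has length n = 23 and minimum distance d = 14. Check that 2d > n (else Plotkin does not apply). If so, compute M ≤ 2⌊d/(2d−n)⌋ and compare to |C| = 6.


Plotkin bound M ≤ 4; given |C| = 6 > bound (violated).

Check applicability: 2d = 28, n = 23.
2d − n = 5 > 0, so Plotkin applies.
Compute d/(2d−n) = 14/5 ≈ 2.8000.
⌊d/(2d−n)⌋ = 2.
Plotkin bound: M ≤ 2·2 = 4.
Given |C| = 6, check: VIOLATED.
This |C| is above the Plotkin bound, so no binary code with n = 23, d = 14 and 6 codewords exists.


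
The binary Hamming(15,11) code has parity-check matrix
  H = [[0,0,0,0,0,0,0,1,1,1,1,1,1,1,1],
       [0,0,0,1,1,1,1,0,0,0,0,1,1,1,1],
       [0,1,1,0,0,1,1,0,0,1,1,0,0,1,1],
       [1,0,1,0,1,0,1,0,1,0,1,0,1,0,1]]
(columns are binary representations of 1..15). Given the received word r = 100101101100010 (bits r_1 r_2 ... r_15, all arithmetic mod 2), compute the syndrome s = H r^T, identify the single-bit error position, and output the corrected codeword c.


s = (1, 0, 0, 1)^T, error position = 9, corrected codeword c = 100101100100010

Compute s = H r^T mod 2 one row at a time:
  s_1 = 0 + 1 + 1 + 0 + 0 + 0 + 1 + 0 = 3 ≡ 1 (mod 2).
  s_2 = 1 + 0 + 1 + 1 + 0 + 0 + 1 + 0 = 4 ≡ 0 (mod 2).
  s_3 = 0 + 0 + 1 + 1 + 1 + 0 + 1 + 0 = 4 ≡ 0 (mod 2).
  s_4 = 1 + 0 + 0 + 1 + 1 + 0 + 0 + 0 = 3 ≡ 1 (mod 2).
s = (1, 0, 0, 1)^T — this equals column 9 of H (binary 1001), so error is at position 9.
Correct: flip bit 9 of r = 100101101100010 to get c = 100101100100010.


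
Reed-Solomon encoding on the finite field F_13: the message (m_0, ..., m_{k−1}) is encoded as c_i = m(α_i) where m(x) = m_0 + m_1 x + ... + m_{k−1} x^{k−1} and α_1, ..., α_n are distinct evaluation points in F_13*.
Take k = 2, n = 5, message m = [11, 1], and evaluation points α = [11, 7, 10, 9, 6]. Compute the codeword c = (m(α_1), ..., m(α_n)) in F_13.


c = [9, 5, 8, 7, 4]

Message polynomial: m(x) = 11 + 1·x (mod 13).
For each evaluation point α_i, compute m(α_i) mod 13:
  α_1 = 11: Horner steps 1 → 9, so m(11) = 9.
  α_2 = 7: Horner steps 1 → 5, so m(7) = 5.
  α_3 = 10: Horner steps 1 → 8, so m(10) = 8.
  α_4 = 9: Horner steps 1 → 7, so m(9) = 7.
  α_5 = 6: Horner steps 1 → 4, so m(6) = 4.
Codeword c = [9, 5, 8, 7, 4] ∈ F_13^5.


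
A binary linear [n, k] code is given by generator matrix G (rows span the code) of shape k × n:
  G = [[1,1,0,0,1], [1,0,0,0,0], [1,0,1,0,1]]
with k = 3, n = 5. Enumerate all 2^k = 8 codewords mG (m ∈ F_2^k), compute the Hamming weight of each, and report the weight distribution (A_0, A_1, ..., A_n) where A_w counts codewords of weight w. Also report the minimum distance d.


Weight distribution: A_0 = 1, A_1 = 1, A_2 = 3, A_3 = 3. Minimum distance d = 1.

Enumerate all 2^3 = 8 messages m ∈ F_2^3.
For each, compute codeword c = mG in F_2^5, then tally its weight.
  m = 000 → c = 00000, weight = 0.
  m = 100 → c = 11001, weight = 3.
  m = 010 → c = 10000, weight = 1.
  m = 110 → c = 01001, weight = 2.
  m = 001 → c = 10101, weight = 3.
  m = 101 → c = 01100, weight = 2.
  m = 011 → c = 00101, weight = 2.
  m = 111 → c = 11100, weight = 3.
Tally weights:
  weight 0: 1 codewords.
  weight 1: 1 codewords.
  weight 2: 3 codewords.
  weight 3: 3 codewords.
Minimum distance d = smallest w > 0 with A_w > 0 = 1.
Sanity: Σ A_w = 8 = 2^3 = 8 ✓.


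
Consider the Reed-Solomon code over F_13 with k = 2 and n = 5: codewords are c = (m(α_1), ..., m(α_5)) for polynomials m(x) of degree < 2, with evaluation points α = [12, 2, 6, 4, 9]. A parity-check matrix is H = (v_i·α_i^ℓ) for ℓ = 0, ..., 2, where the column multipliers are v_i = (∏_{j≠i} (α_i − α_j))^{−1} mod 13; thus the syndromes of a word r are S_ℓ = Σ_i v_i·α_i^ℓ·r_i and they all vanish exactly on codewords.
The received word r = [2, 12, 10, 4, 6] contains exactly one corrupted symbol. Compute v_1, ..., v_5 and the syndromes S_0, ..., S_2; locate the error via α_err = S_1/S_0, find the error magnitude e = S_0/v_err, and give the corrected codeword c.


S = (1, 2, 4), error at position 2, error magnitude e = 1, c = [2, 11, 10, 4, 6].

Step 1: column multipliers v_i = (∏_{j≠i}(α_i − α_j))^{−1} mod 13.
  i = 1 (α = 12): (12−2)(12−6)(12−4)(12−9) = 10·6·8·3 = 1440 ≡ 10, so v_1 = 10^{−1} = 4 (mod 13).
  i = 2 (α = 2): (2−12)(2−6)(2−4)(2−9) = (−10)·(−4)·(−2)·(−7) = 560 ≡ 1, so v_2 = 1^{−1} = 1 (mod 13).
  i = 3 (α = 6): (6−12)(6−2)(6−4)(6−9) = (−6)·4·2·(−3) = 144 ≡ 1, so v_3 = 1^{−1} = 1 (mod 13).
  i = 4 (α = 4): (4−12)(4−2)(4−6)(4−9) = (−8)·2·(−2)·(−5) = −160 ≡ 9, so v_4 = 9^{−1} = 3 (mod 13).
  i = 5 (α = 9): (9−12)(9−2)(9−6)(9−4) = (−3)·7·3·5 = −315 ≡ 10, so v_5 = 10^{−1} = 4 (mod 13).
  v = [4, 1, 1, 3, 4].
Step 2: syndromes of r = [2, 12, 10, 4, 6] (all sums mod 13).
  S_0 = Σ v_i r_i = 4·2 + 1·12 + 1·10 + 3·4 + 4·6 = 66 ≡ 1.
  S_1 = Σ v_i α_i r_i = 4·12·2 + 1·2·12 + 1·6·10 + 3·4·4 + 4·9·6 = 444 ≡ 2.
  α_i^2 mod 13 = [1, 4, 10, 3, 3].
  S_2 = Σ v_i α_i^2 r_i = 4·1·2 + 1·4·12 + 1·10·10 + 3·3·4 + 4·3·6 = 264 ≡ 4.
  S = (1, 2, 4) ≠ 0, so r is not a codeword (an error is present).
Step 3: locate the error. For a single error e at position i, S_ℓ = v_i·e·α_i^ℓ, so α_err = S_1/S_0.
  S_0^{−1} = 1^{−1} = 1 (mod 13), so α_err = 2·1 = 2 ≡ 2 = α_2. Error position i = 2.
  Consistency check: S_2/S_1 = 4·7 = 28 ≡ 2 = α_err ✓ (single-error assumption holds).
Step 4: error magnitude e = S_0/v_2 = S_0·∏_{j≠2}(α_2 − α_j) = 1·1 = 1 ≡ 1 (mod 13).
Step 5: correct position 2: c_2 = r_2 − e = 12 − 1 ≡ 11 (mod 13). Hence c = [2, 11, 10, 4, 6].
  Check: interpolating c through the α_i gives m(x) = 5 + 3·x (degree < 2) with m(α_i) = c_i for every i, so c is indeed a codeword.


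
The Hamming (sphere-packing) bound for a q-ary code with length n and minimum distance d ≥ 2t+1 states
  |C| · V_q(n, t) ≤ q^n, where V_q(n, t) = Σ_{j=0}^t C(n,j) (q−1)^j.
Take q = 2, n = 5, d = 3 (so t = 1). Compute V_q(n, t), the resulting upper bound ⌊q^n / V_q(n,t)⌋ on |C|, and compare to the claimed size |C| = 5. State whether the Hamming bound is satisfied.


V_q(n, t) = 6, q^n = 32, Hamming bound = 5, |C| = 5 ≤ bound (satisfied).

Step 1: Compute V_q(n, t) = Σ_{j=0}^1 C(n, j) (q−1)^j.
  j = 0: C(5,0)·(1)^0 = 1·1 = 1.
  j = 1: C(5,1)·(1)^1 = 5·1 = 5.
  V_q(n, t) = 1 + 5 = 6.
Step 2: q^n = 2^5 = 32.
Step 3: Hamming bound ⌊q^n / V_q(n,t)⌋ = ⌊32/6⌋ = 5.
Step 4: Compare |C| = 5 to 5: satisfied.
The claimed |C| lies at the Hamming bound (tight).


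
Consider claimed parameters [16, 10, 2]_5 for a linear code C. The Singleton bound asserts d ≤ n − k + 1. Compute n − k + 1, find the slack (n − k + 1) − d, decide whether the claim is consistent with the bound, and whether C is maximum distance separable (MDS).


Singleton RHS = n − k + 1 = 7, slack = 5, bound satisfied, not MDS.

Singleton bound: d ≤ n − k + 1.
Here n = 16, k = 10, so n − k + 1 = 7.
Given d = 2, check d ≤ 7: YES.
Slack = (n − k + 1) − d = 5.
The code is NOT MDS (slack = 5 > 0).
Description: the claimed parameters are [16, 10, 2]_5; such a code would be non-MDS.


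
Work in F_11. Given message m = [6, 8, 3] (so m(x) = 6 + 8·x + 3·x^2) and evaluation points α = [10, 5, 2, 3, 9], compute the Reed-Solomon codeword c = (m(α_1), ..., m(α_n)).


c = [1, 0, 1, 2, 2]

Message polynomial: m(x) = 6 + 8·x + 3·x^2 (mod 11).
For each evaluation point α_i, compute m(α_i) mod 11:
  α_1 = 10: Horner steps 3 → 5 → 1, so m(10) = 1.
  α_2 = 5: Horner steps 3 → 1 → 0, so m(5) = 0.
  α_3 = 2: Horner steps 3 → 3 → 1, so m(2) = 1.
  α_4 = 3: Horner steps 3 → 6 → 2, so m(3) = 2.
  α_5 = 9: Horner steps 3 → 2 → 2, so m(9) = 2.
Codeword c = [1, 0, 1, 2, 2] ∈ F_11^5.


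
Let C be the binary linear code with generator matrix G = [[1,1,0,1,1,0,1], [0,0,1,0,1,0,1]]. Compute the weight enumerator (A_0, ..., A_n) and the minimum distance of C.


Weight distribution: A_0 = 1, A_3 = 1, A_4 = 1, A_5 = 1. Minimum distance d = 3.

Enumerate all 2^2 = 4 messages m ∈ F_2^2.
For each, compute codeword c = mG in F_2^7, then tally its weight.
  m = 00 → c = 0000000, weight = 0.
  m = 10 → c = 1101101, weight = 5.
  m = 01 → c = 0010101, weight = 3.
  m = 11 → c = 1111000, weight = 4.
Tally weights:
  weight 0: 1 codewords.
  weight 3: 1 codewords.
  weight 4: 1 codewords.
  weight 5: 1 codewords.
Minimum distance d = smallest w > 0 with A_w > 0 = 3.
Sanity: Σ A_w = 4 = 2^2 = 4 ✓.


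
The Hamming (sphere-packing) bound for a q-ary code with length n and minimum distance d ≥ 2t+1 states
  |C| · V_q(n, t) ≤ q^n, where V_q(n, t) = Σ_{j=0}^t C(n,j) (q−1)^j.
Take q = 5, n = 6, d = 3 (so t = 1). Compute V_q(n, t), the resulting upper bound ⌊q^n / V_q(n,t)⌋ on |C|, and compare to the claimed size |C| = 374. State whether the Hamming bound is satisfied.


V_q(n, t) = 25, q^n = 15625, Hamming bound = 625, |C| = 374 ≤ bound (satisfied).

Step 1: Compute V_q(n, t) = Σ_{j=0}^1 C(n, j) (q−1)^j.
  j = 0: C(6,0)·(4)^0 = 1·1 = 1.
  j = 1: C(6,1)·(4)^1 = 6·4 = 24.
  V_q(n, t) = 1 + 24 = 25.
Step 2: q^n = 5^6 = 15625.
Step 3: Hamming bound ⌊q^n / V_q(n,t)⌋ = ⌊15625/25⌋ = 625.
Step 4: Compare |C| = 374 to 625: satisfied.
The claimed |C| lies below the Hamming bound.


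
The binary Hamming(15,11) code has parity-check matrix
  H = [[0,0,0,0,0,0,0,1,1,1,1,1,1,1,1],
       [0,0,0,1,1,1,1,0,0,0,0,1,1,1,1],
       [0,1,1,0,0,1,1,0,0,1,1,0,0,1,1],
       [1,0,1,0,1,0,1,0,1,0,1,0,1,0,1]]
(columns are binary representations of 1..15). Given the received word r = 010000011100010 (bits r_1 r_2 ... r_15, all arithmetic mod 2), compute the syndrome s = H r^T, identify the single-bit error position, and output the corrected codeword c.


s = (0, 1, 1, 1)^T, error position = 7, corrected codeword c = 010000111100010

Compute s = H r^T mod 2 one row at a time:
  s_1 = 1 + 1 + 1 + 0 + 0 + 0 + 1 + 0 = 4 ≡ 0 (mod 2).
  s_2 = 0 + 0 + 0 + 0 + 0 + 0 + 1 + 0 = 1 ≡ 1 (mod 2).
  s_3 = 1 + 0 + 0 + 0 + 1 + 0 + 1 + 0 = 3 ≡ 1 (mod 2).
  s_4 = 0 + 0 + 0 + 0 + 1 + 0 + 0 + 0 = 1 ≡ 1 (mod 2).
s = (0, 1, 1, 1)^T — this equals column 7 of H (binary 0111), so error is at position 7.
Correct: flip bit 7 of r = 010000011100010 to get c = 010000111100010.
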